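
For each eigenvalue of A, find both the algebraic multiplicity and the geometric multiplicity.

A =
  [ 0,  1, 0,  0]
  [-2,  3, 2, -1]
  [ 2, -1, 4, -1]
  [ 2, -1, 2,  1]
λ = 2: alg = 4, geom = 2

Step 1 — factor the characteristic polynomial to read off the algebraic multiplicities:
  χ_A(x) = (x - 2)^4

Step 2 — compute geometric multiplicities via the rank-nullity identity g(λ) = n − rank(A − λI):
  rank(A − (2)·I) = 2, so dim ker(A − (2)·I) = n − 2 = 2

Summary:
  λ = 2: algebraic multiplicity = 4, geometric multiplicity = 2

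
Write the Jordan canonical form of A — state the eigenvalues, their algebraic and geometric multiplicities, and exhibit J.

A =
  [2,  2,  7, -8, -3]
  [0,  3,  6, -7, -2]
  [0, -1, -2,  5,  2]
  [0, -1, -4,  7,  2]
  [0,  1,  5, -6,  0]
J_3(2) ⊕ J_2(2)

The characteristic polynomial is
  det(x·I − A) = x^5 - 10*x^4 + 40*x^3 - 80*x^2 + 80*x - 32 = (x - 2)^5

Eigenvalues and multiplicities (the geometric multiplicity of λ is n − rank(A − λI), which equals the number of Jordan blocks for λ):
  λ = 2: algebraic multiplicity = 5, geometric multiplicity = 2

Determining the block sizes for each eigenvalue:
  λ = 2: with am = 5 and gm = 2, the partition is not yet determined (e.g. several partitions of 5 into 2 parts exist). Let N = A − (2)·I. Computing rank(N^1) = 3, rank(N^2) = 1, rank(N^3) = 0; the number of blocks of size ≥ j is rank(N^{j−1}) − rank(N^j), giving [2, 2, 1]. So we have 1 block(s) of size 3, 1 block(s) of size 2 → block sizes [3, 2]

Assembling the blocks gives a Jordan form
J =
  [2, 1, 0, 0, 0]
  [0, 2, 1, 0, 0]
  [0, 0, 2, 0, 0]
  [0, 0, 0, 2, 1]
  [0, 0, 0, 0, 2]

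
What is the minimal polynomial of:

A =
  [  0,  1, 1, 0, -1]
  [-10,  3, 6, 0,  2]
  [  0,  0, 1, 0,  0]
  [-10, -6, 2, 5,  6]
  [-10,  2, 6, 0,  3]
x^3 - 6*x^2 + 5*x

The characteristic polynomial is χ_A(x) = x*(x - 5)^2*(x - 1)^2, so the eigenvalues are known. The minimal polynomial is
  m_A(x) = Π_λ (x − λ)^{k_λ}
where k_λ is the size of the *largest* Jordan block for λ (equivalently, the smallest k with (A − λI)^k v = 0 for every generalised eigenvector v of λ).

  λ = 0: largest Jordan block has size 1, contributing (x − 0)
  λ = 1: largest Jordan block has size 1, contributing (x − 1)
  λ = 5: largest Jordan block has size 1, contributing (x − 5)

So m_A(x) = x*(x - 5)*(x - 1) = x^3 - 6*x^2 + 5*x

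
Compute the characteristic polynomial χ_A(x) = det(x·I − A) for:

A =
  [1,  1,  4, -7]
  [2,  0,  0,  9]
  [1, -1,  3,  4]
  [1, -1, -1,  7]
x^4 - 11*x^3 + 45*x^2 - 81*x + 54

Expanding det(x·I − A) (e.g. by cofactor expansion or by noting that A is similar to its Jordan form J, which has the same characteristic polynomial as A) gives
  χ_A(x) = x^4 - 11*x^3 + 45*x^2 - 81*x + 54
which factors as (x - 3)^3*(x - 2). The eigenvalues (with algebraic multiplicities) are λ = 2 with multiplicity 1, λ = 3 with multiplicity 3.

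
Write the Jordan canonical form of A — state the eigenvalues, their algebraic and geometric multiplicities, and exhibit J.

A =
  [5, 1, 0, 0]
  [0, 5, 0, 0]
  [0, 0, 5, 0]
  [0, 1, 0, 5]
J_2(5) ⊕ J_1(5) ⊕ J_1(5)

The characteristic polynomial is
  det(x·I − A) = x^4 - 20*x^3 + 150*x^2 - 500*x + 625 = (x - 5)^4

Eigenvalues and multiplicities (the geometric multiplicity of λ is n − rank(A − λI), which equals the number of Jordan blocks for λ):
  λ = 5: algebraic multiplicity = 4, geometric multiplicity = 3

Determining the block sizes for each eigenvalue:
  λ = 5: 3 blocks summing to 4 forces exactly one block of size 2 and the rest size 1 → block sizes [2, 1, 1]

Assembling the blocks gives a Jordan form
J =
  [5, 1, 0, 0]
  [0, 5, 0, 0]
  [0, 0, 5, 0]
  [0, 0, 0, 5]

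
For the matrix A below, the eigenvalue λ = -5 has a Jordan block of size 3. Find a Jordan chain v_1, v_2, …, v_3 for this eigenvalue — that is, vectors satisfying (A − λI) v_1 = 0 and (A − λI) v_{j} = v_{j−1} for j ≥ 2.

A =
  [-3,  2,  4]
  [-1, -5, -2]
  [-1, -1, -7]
A Jordan chain for λ = -5 of length 3:
v_1 = (-2, 0, 1)ᵀ
v_2 = (2, -1, -1)ᵀ
v_3 = (1, 0, 0)ᵀ

Let N = A − (-5)·I. We want v_3 with N^3 v_3 = 0 but N^2 v_3 ≠ 0; then v_{j-1} := N · v_j for j = 3, …, 2.

Pick v_3 = (1, 0, 0)ᵀ.
Then v_2 = N · v_3 = (2, -1, -1)ᵀ.
Then v_1 = N · v_2 = (-2, 0, 1)ᵀ.

Sanity check: (A − (-5)·I) v_1 = (0, 0, 0)ᵀ = 0. ✓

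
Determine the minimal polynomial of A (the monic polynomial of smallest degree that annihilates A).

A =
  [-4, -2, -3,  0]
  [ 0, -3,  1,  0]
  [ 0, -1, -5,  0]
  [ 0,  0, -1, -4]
x^3 + 12*x^2 + 48*x + 64

The characteristic polynomial is χ_A(x) = (x + 4)^4, so the eigenvalues are known. The minimal polynomial is
  m_A(x) = Π_λ (x − λ)^{k_λ}
where k_λ is the size of the *largest* Jordan block for λ (equivalently, the smallest k with (A − λI)^k v = 0 for every generalised eigenvector v of λ).

  λ = -4: largest Jordan block has size 3, contributing (x + 4)^3

So m_A(x) = (x + 4)^3 = x^3 + 12*x^2 + 48*x + 64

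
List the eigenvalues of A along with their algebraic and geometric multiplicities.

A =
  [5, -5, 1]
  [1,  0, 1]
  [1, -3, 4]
λ = 3: alg = 3, geom = 1

Step 1 — factor the characteristic polynomial to read off the algebraic multiplicities:
  χ_A(x) = (x - 3)^3

Step 2 — compute geometric multiplicities via the rank-nullity identity g(λ) = n − rank(A − λI):
  rank(A − (3)·I) = 2, so dim ker(A − (3)·I) = n − 2 = 1

Summary:
  λ = 3: algebraic multiplicity = 3, geometric multiplicity = 1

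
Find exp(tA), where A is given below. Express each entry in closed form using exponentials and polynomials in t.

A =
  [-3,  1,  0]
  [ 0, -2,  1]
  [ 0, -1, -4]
e^{tA} =
  [exp(-3*t), t^2*exp(-3*t)/2 + t*exp(-3*t), t^2*exp(-3*t)/2]
  [0, t*exp(-3*t) + exp(-3*t), t*exp(-3*t)]
  [0, -t*exp(-3*t), -t*exp(-3*t) + exp(-3*t)]

Strategy: write A = P · J · P⁻¹ where J is a Jordan canonical form, so e^{tA} = P · e^{tJ} · P⁻¹, and e^{tJ} can be computed block-by-block.

A has Jordan form
J =
  [-3,  1,  0]
  [ 0, -3,  1]
  [ 0,  0, -3]
(up to reordering of blocks).

Per-block formulas:
  For a 3×3 Jordan block J_3(-3): exp(t · J_3(-3)) = e^(-3t)·(I + t·N + (t^2/2)·N^2), where N is the 3×3 nilpotent shift.

After assembling e^{tJ} and conjugating by P, we get:

e^{tA} =
  [exp(-3*t), t^2*exp(-3*t)/2 + t*exp(-3*t), t^2*exp(-3*t)/2]
  [0, t*exp(-3*t) + exp(-3*t), t*exp(-3*t)]
  [0, -t*exp(-3*t), -t*exp(-3*t) + exp(-3*t)]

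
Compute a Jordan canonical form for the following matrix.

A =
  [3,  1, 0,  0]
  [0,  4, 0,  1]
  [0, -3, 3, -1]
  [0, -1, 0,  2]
J_3(3) ⊕ J_1(3)

The characteristic polynomial is
  det(x·I − A) = x^4 - 12*x^3 + 54*x^2 - 108*x + 81 = (x - 3)^4

Eigenvalues and multiplicities (the geometric multiplicity of λ is n − rank(A − λI), which equals the number of Jordan blocks for λ):
  λ = 3: algebraic multiplicity = 4, geometric multiplicity = 2

Determining the block sizes for each eigenvalue:
  λ = 3: with am = 4 and gm = 2, the partition is not yet determined (e.g. several partitions of 4 into 2 parts exist). Let N = A − (3)·I. Computing rank(N^1) = 2, rank(N^2) = 1, rank(N^3) = 0; the number of blocks of size ≥ j is rank(N^{j−1}) − rank(N^j), giving [2, 1, 1]. So we have 1 block(s) of size 3, 1 block(s) of size 1 → block sizes [3, 1]

Assembling the blocks gives a Jordan form
J =
  [3, 1, 0, 0]
  [0, 3, 1, 0]
  [0, 0, 3, 0]
  [0, 0, 0, 3]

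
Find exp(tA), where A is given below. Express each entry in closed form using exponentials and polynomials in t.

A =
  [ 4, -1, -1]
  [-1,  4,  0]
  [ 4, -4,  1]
e^{tA} =
  [-t^2*exp(3*t) + t*exp(3*t) + exp(3*t), t^2*exp(3*t) - t*exp(3*t), t^2*exp(3*t)/2 - t*exp(3*t)]
  [-t^2*exp(3*t) - t*exp(3*t), t^2*exp(3*t) + t*exp(3*t) + exp(3*t), t^2*exp(3*t)/2]
  [4*t*exp(3*t), -4*t*exp(3*t), -2*t*exp(3*t) + exp(3*t)]

Strategy: write A = P · J · P⁻¹ where J is a Jordan canonical form, so e^{tA} = P · e^{tJ} · P⁻¹, and e^{tJ} can be computed block-by-block.

A has Jordan form
J =
  [3, 1, 0]
  [0, 3, 1]
  [0, 0, 3]
(up to reordering of blocks).

Per-block formulas:
  For a 3×3 Jordan block J_3(3): exp(t · J_3(3)) = e^(3t)·(I + t·N + (t^2/2)·N^2), where N is the 3×3 nilpotent shift.

After assembling e^{tJ} and conjugating by P, we get:

e^{tA} =
  [-t^2*exp(3*t) + t*exp(3*t) + exp(3*t), t^2*exp(3*t) - t*exp(3*t), t^2*exp(3*t)/2 - t*exp(3*t)]
  [-t^2*exp(3*t) - t*exp(3*t), t^2*exp(3*t) + t*exp(3*t) + exp(3*t), t^2*exp(3*t)/2]
  [4*t*exp(3*t), -4*t*exp(3*t), -2*t*exp(3*t) + exp(3*t)]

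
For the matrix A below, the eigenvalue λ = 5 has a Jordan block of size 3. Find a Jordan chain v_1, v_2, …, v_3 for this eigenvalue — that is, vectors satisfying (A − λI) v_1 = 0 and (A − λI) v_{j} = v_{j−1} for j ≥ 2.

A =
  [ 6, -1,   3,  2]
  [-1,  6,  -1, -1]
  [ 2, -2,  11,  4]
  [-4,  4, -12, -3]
A Jordan chain for λ = 5 of length 3:
v_1 = (-2, 2, -4, 8)ᵀ
v_2 = (3, -1, 6, -12)ᵀ
v_3 = (0, 0, 1, 0)ᵀ

Let N = A − (5)·I. We want v_3 with N^3 v_3 = 0 but N^2 v_3 ≠ 0; then v_{j-1} := N · v_j for j = 3, …, 2.

Pick v_3 = (0, 0, 1, 0)ᵀ.
Then v_2 = N · v_3 = (3, -1, 6, -12)ᵀ.
Then v_1 = N · v_2 = (-2, 2, -4, 8)ᵀ.

Sanity check: (A − (5)·I) v_1 = (0, 0, 0, 0)ᵀ = 0. ✓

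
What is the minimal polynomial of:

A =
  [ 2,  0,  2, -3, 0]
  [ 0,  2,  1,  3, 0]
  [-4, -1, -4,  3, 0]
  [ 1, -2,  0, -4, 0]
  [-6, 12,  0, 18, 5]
x^4 - 2*x^3 - 12*x^2 - 14*x - 5

The characteristic polynomial is χ_A(x) = (x - 5)*(x + 1)^4, so the eigenvalues are known. The minimal polynomial is
  m_A(x) = Π_λ (x − λ)^{k_λ}
where k_λ is the size of the *largest* Jordan block for λ (equivalently, the smallest k with (A − λI)^k v = 0 for every generalised eigenvector v of λ).

  λ = -1: largest Jordan block has size 3, contributing (x + 1)^3
  λ = 5: largest Jordan block has size 1, contributing (x − 5)

So m_A(x) = (x - 5)*(x + 1)^3 = x^4 - 2*x^3 - 12*x^2 - 14*x - 5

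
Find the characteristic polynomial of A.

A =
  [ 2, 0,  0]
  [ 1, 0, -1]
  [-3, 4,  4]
x^3 - 6*x^2 + 12*x - 8

Expanding det(x·I − A) (e.g. by cofactor expansion or by noting that A is similar to its Jordan form J, which has the same characteristic polynomial as A) gives
  χ_A(x) = x^3 - 6*x^2 + 12*x - 8
which factors as (x - 2)^3. The eigenvalues (with algebraic multiplicities) are λ = 2 with multiplicity 3.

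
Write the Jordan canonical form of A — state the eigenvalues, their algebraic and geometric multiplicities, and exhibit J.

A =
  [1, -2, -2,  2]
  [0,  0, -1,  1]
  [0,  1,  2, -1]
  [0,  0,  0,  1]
J_2(1) ⊕ J_1(1) ⊕ J_1(1)

The characteristic polynomial is
  det(x·I − A) = x^4 - 4*x^3 + 6*x^2 - 4*x + 1 = (x - 1)^4

Eigenvalues and multiplicities (the geometric multiplicity of λ is n − rank(A − λI), which equals the number of Jordan blocks for λ):
  λ = 1: algebraic multiplicity = 4, geometric multiplicity = 3

Determining the block sizes for each eigenvalue:
  λ = 1: 3 blocks summing to 4 forces exactly one block of size 2 and the rest size 1 → block sizes [2, 1, 1]

Assembling the blocks gives a Jordan form
J =
  [1, 1, 0, 0]
  [0, 1, 0, 0]
  [0, 0, 1, 0]
  [0, 0, 0, 1]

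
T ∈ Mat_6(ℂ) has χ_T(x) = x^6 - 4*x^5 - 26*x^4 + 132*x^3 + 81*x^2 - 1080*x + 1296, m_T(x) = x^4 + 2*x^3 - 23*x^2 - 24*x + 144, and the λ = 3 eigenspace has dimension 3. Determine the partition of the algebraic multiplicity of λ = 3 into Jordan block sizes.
Block sizes for λ = 3: [2, 1, 1]

Step 1 — from the characteristic polynomial, algebraic multiplicity of λ = 3 is 4. From dim ker(T − (3)·I) = 3, there are exactly 3 Jordan blocks for λ = 3.
Step 2 — from the minimal polynomial, the factor (x − 3)^2 tells us the largest block for λ = 3 has size 2.
Step 3 — with total size 4, 3 blocks, and largest block 2, the block sizes (in nonincreasing order) are [2, 1, 1].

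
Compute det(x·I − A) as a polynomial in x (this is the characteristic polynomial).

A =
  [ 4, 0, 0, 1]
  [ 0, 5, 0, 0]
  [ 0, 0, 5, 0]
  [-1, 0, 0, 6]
x^4 - 20*x^3 + 150*x^2 - 500*x + 625

Expanding det(x·I − A) (e.g. by cofactor expansion or by noting that A is similar to its Jordan form J, which has the same characteristic polynomial as A) gives
  χ_A(x) = x^4 - 20*x^3 + 150*x^2 - 500*x + 625
which factors as (x - 5)^4. The eigenvalues (with algebraic multiplicities) are λ = 5 with multiplicity 4.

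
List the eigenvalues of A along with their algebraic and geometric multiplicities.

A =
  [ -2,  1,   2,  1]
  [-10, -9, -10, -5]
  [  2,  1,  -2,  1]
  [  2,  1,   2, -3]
λ = -4: alg = 4, geom = 3

Step 1 — factor the characteristic polynomial to read off the algebraic multiplicities:
  χ_A(x) = (x + 4)^4

Step 2 — compute geometric multiplicities via the rank-nullity identity g(λ) = n − rank(A − λI):
  rank(A − (-4)·I) = 1, so dim ker(A − (-4)·I) = n − 1 = 3

Summary:
  λ = -4: algebraic multiplicity = 4, geometric multiplicity = 3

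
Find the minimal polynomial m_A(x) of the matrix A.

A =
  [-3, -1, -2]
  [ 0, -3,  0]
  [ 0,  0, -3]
x^2 + 6*x + 9

The characteristic polynomial is χ_A(x) = (x + 3)^3, so the eigenvalues are known. The minimal polynomial is
  m_A(x) = Π_λ (x − λ)^{k_λ}
where k_λ is the size of the *largest* Jordan block for λ (equivalently, the smallest k with (A − λI)^k v = 0 for every generalised eigenvector v of λ).

  λ = -3: largest Jordan block has size 2, contributing (x + 3)^2

So m_A(x) = (x + 3)^2 = x^2 + 6*x + 9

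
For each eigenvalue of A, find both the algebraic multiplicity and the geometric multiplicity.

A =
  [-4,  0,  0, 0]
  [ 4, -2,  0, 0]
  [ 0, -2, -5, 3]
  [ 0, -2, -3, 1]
λ = -4: alg = 1, geom = 1; λ = -2: alg = 3, geom = 2

Step 1 — factor the characteristic polynomial to read off the algebraic multiplicities:
  χ_A(x) = (x + 2)^3*(x + 4)

Step 2 — compute geometric multiplicities via the rank-nullity identity g(λ) = n − rank(A − λI):
  rank(A − (-4)·I) = 3, so dim ker(A − (-4)·I) = n − 3 = 1
  rank(A − (-2)·I) = 2, so dim ker(A − (-2)·I) = n − 2 = 2

Summary:
  λ = -4: algebraic multiplicity = 1, geometric multiplicity = 1
  λ = -2: algebraic multiplicity = 3, geometric multiplicity = 2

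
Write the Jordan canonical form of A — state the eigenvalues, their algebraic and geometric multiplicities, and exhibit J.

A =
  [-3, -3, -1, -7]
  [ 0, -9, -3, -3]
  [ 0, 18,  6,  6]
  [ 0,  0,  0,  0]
J_2(-3) ⊕ J_1(0) ⊕ J_1(0)

The characteristic polynomial is
  det(x·I − A) = x^4 + 6*x^3 + 9*x^2 = x^2*(x + 3)^2

Eigenvalues and multiplicities (the geometric multiplicity of λ is n − rank(A − λI), which equals the number of Jordan blocks for λ):
  λ = -3: algebraic multiplicity = 2, geometric multiplicity = 1
  λ = 0: algebraic multiplicity = 2, geometric multiplicity = 2

Determining the block sizes for each eigenvalue:
  λ = -3: one block (gm = 1), so the single block has size am = 2 → block sizes [2]
  λ = 0: gm = am = 2, so every block has size 1 → block sizes [1, 1]

Assembling the blocks gives a Jordan form
J =
  [-3,  1, 0, 0]
  [ 0, -3, 0, 0]
  [ 0,  0, 0, 0]
  [ 0,  0, 0, 0]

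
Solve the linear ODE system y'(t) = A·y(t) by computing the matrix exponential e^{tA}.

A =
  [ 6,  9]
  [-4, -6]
e^{tA} =
  [6*t + 1, 9*t]
  [-4*t, 1 - 6*t]

Strategy: write A = P · J · P⁻¹ where J is a Jordan canonical form, so e^{tA} = P · e^{tJ} · P⁻¹, and e^{tJ} can be computed block-by-block.

A has Jordan form
J =
  [0, 1]
  [0, 0]
(up to reordering of blocks).

Per-block formulas:
  For a 2×2 Jordan block J_2(0): exp(t · J_2(0)) = e^(0t)·(I + t·N), where N is the 2×2 nilpotent shift.

After assembling e^{tJ} and conjugating by P, we get:

e^{tA} =
  [6*t + 1, 9*t]
  [-4*t, 1 - 6*t]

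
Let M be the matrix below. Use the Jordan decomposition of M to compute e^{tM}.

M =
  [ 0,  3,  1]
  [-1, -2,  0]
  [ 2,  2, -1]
e^{tM} =
  [t*exp(-t) + exp(-t), t^2*exp(-t) + 3*t*exp(-t), t^2*exp(-t)/2 + t*exp(-t)]
  [-t*exp(-t), -t^2*exp(-t) - t*exp(-t) + exp(-t), -t^2*exp(-t)/2]
  [2*t*exp(-t), 2*t^2*exp(-t) + 2*t*exp(-t), t^2*exp(-t) + exp(-t)]

Strategy: write M = P · J · P⁻¹ where J is a Jordan canonical form, so e^{tM} = P · e^{tJ} · P⁻¹, and e^{tJ} can be computed block-by-block.

M has Jordan form
J =
  [-1,  1,  0]
  [ 0, -1,  1]
  [ 0,  0, -1]
(up to reordering of blocks).

Per-block formulas:
  For a 3×3 Jordan block J_3(-1): exp(t · J_3(-1)) = e^(-1t)·(I + t·N + (t^2/2)·N^2), where N is the 3×3 nilpotent shift.

After assembling e^{tJ} and conjugating by P, we get:

e^{tM} =
  [t*exp(-t) + exp(-t), t^2*exp(-t) + 3*t*exp(-t), t^2*exp(-t)/2 + t*exp(-t)]
  [-t*exp(-t), -t^2*exp(-t) - t*exp(-t) + exp(-t), -t^2*exp(-t)/2]
  [2*t*exp(-t), 2*t^2*exp(-t) + 2*t*exp(-t), t^2*exp(-t) + exp(-t)]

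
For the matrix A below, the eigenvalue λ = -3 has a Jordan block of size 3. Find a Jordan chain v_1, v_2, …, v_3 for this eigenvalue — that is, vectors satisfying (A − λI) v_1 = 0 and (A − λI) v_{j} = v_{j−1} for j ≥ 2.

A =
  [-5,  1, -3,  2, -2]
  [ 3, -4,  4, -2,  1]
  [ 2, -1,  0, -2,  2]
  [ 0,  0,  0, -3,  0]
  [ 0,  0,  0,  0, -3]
A Jordan chain for λ = -3 of length 3:
v_1 = (1, -1, -1, 0, 0)ᵀ
v_2 = (-2, 3, 2, 0, 0)ᵀ
v_3 = (1, 0, 0, 0, 0)ᵀ

Let N = A − (-3)·I. We want v_3 with N^3 v_3 = 0 but N^2 v_3 ≠ 0; then v_{j-1} := N · v_j for j = 3, …, 2.

Pick v_3 = (1, 0, 0, 0, 0)ᵀ.
Then v_2 = N · v_3 = (-2, 3, 2, 0, 0)ᵀ.
Then v_1 = N · v_2 = (1, -1, -1, 0, 0)ᵀ.

Sanity check: (A − (-3)·I) v_1 = (0, 0, 0, 0, 0)ᵀ = 0. ✓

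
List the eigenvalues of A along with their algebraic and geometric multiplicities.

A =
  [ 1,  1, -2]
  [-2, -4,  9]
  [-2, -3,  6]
λ = 1: alg = 3, geom = 1

Step 1 — factor the characteristic polynomial to read off the algebraic multiplicities:
  χ_A(x) = (x - 1)^3

Step 2 — compute geometric multiplicities via the rank-nullity identity g(λ) = n − rank(A − λI):
  rank(A − (1)·I) = 2, so dim ker(A − (1)·I) = n − 2 = 1

Summary:
  λ = 1: algebraic multiplicity = 3, geometric multiplicity = 1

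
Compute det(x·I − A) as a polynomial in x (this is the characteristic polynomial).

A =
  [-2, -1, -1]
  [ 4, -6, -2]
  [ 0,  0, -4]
x^3 + 12*x^2 + 48*x + 64

Expanding det(x·I − A) (e.g. by cofactor expansion or by noting that A is similar to its Jordan form J, which has the same characteristic polynomial as A) gives
  χ_A(x) = x^3 + 12*x^2 + 48*x + 64
which factors as (x + 4)^3. The eigenvalues (with algebraic multiplicities) are λ = -4 with multiplicity 3.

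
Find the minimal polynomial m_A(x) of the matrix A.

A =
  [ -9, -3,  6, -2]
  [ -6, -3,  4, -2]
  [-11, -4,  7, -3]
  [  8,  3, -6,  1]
x^2 + 2*x + 1

The characteristic polynomial is χ_A(x) = (x + 1)^4, so the eigenvalues are known. The minimal polynomial is
  m_A(x) = Π_λ (x − λ)^{k_λ}
where k_λ is the size of the *largest* Jordan block for λ (equivalently, the smallest k with (A − λI)^k v = 0 for every generalised eigenvector v of λ).

  λ = -1: largest Jordan block has size 2, contributing (x + 1)^2

So m_A(x) = (x + 1)^2 = x^2 + 2*x + 1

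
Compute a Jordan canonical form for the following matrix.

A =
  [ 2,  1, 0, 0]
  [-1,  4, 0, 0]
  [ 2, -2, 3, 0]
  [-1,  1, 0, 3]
J_2(3) ⊕ J_1(3) ⊕ J_1(3)

The characteristic polynomial is
  det(x·I − A) = x^4 - 12*x^3 + 54*x^2 - 108*x + 81 = (x - 3)^4

Eigenvalues and multiplicities (the geometric multiplicity of λ is n − rank(A − λI), which equals the number of Jordan blocks for λ):
  λ = 3: algebraic multiplicity = 4, geometric multiplicity = 3

Determining the block sizes for each eigenvalue:
  λ = 3: 3 blocks summing to 4 forces exactly one block of size 2 and the rest size 1 → block sizes [2, 1, 1]

Assembling the blocks gives a Jordan form
J =
  [3, 1, 0, 0]
  [0, 3, 0, 0]
  [0, 0, 3, 0]
  [0, 0, 0, 3]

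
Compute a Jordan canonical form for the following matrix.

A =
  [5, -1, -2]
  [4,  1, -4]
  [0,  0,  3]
J_2(3) ⊕ J_1(3)

The characteristic polynomial is
  det(x·I − A) = x^3 - 9*x^2 + 27*x - 27 = (x - 3)^3

Eigenvalues and multiplicities (the geometric multiplicity of λ is n − rank(A − λI), which equals the number of Jordan blocks for λ):
  λ = 3: algebraic multiplicity = 3, geometric multiplicity = 2

Determining the block sizes for each eigenvalue:
  λ = 3: 2 blocks summing to 3 forces exactly one block of size 2 and the rest size 1 → block sizes [2, 1]

Assembling the blocks gives a Jordan form
J =
  [3, 1, 0]
  [0, 3, 0]
  [0, 0, 3]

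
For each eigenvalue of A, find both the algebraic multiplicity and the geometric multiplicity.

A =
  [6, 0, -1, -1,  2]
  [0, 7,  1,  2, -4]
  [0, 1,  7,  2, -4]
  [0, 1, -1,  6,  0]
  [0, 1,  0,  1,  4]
λ = 6: alg = 5, geom = 3

Step 1 — factor the characteristic polynomial to read off the algebraic multiplicities:
  χ_A(x) = (x - 6)^5

Step 2 — compute geometric multiplicities via the rank-nullity identity g(λ) = n − rank(A − λI):
  rank(A − (6)·I) = 2, so dim ker(A − (6)·I) = n − 2 = 3

Summary:
  λ = 6: algebraic multiplicity = 5, geometric multiplicity = 3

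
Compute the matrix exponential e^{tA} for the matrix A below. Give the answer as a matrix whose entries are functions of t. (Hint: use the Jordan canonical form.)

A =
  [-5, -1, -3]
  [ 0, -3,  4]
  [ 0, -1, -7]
e^{tA} =
  [exp(-5*t), t^2*exp(-5*t)/2 - t*exp(-5*t), t^2*exp(-5*t) - 3*t*exp(-5*t)]
  [0, 2*t*exp(-5*t) + exp(-5*t), 4*t*exp(-5*t)]
  [0, -t*exp(-5*t), -2*t*exp(-5*t) + exp(-5*t)]

Strategy: write A = P · J · P⁻¹ where J is a Jordan canonical form, so e^{tA} = P · e^{tJ} · P⁻¹, and e^{tJ} can be computed block-by-block.

A has Jordan form
J =
  [-5,  1,  0]
  [ 0, -5,  1]
  [ 0,  0, -5]
(up to reordering of blocks).

Per-block formulas:
  For a 3×3 Jordan block J_3(-5): exp(t · J_3(-5)) = e^(-5t)·(I + t·N + (t^2/2)·N^2), where N is the 3×3 nilpotent shift.

After assembling e^{tJ} and conjugating by P, we get:

e^{tA} =
  [exp(-5*t), t^2*exp(-5*t)/2 - t*exp(-5*t), t^2*exp(-5*t) - 3*t*exp(-5*t)]
  [0, 2*t*exp(-5*t) + exp(-5*t), 4*t*exp(-5*t)]
  [0, -t*exp(-5*t), -2*t*exp(-5*t) + exp(-5*t)]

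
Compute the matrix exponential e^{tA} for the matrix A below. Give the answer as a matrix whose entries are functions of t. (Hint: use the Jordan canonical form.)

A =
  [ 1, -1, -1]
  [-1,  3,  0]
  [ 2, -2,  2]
e^{tA} =
  [-t*exp(2*t) + exp(2*t), t^2*exp(2*t) - t*exp(2*t), t^2*exp(2*t)/2 - t*exp(2*t)]
  [-t*exp(2*t), t^2*exp(2*t) + t*exp(2*t) + exp(2*t), t^2*exp(2*t)/2]
  [2*t*exp(2*t), -2*t^2*exp(2*t) - 2*t*exp(2*t), -t^2*exp(2*t) + exp(2*t)]

Strategy: write A = P · J · P⁻¹ where J is a Jordan canonical form, so e^{tA} = P · e^{tJ} · P⁻¹, and e^{tJ} can be computed block-by-block.

A has Jordan form
J =
  [2, 1, 0]
  [0, 2, 1]
  [0, 0, 2]
(up to reordering of blocks).

Per-block formulas:
  For a 3×3 Jordan block J_3(2): exp(t · J_3(2)) = e^(2t)·(I + t·N + (t^2/2)·N^2), where N is the 3×3 nilpotent shift.

After assembling e^{tJ} and conjugating by P, we get:

e^{tA} =
  [-t*exp(2*t) + exp(2*t), t^2*exp(2*t) - t*exp(2*t), t^2*exp(2*t)/2 - t*exp(2*t)]
  [-t*exp(2*t), t^2*exp(2*t) + t*exp(2*t) + exp(2*t), t^2*exp(2*t)/2]
  [2*t*exp(2*t), -2*t^2*exp(2*t) - 2*t*exp(2*t), -t^2*exp(2*t) + exp(2*t)]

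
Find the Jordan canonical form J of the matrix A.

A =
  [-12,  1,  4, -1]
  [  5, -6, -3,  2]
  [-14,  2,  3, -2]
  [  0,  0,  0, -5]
J_3(-5) ⊕ J_1(-5)

The characteristic polynomial is
  det(x·I − A) = x^4 + 20*x^3 + 150*x^2 + 500*x + 625 = (x + 5)^4

Eigenvalues and multiplicities (the geometric multiplicity of λ is n − rank(A − λI), which equals the number of Jordan blocks for λ):
  λ = -5: algebraic multiplicity = 4, geometric multiplicity = 2

Determining the block sizes for each eigenvalue:
  λ = -5: with am = 4 and gm = 2, the partition is not yet determined (e.g. several partitions of 4 into 2 parts exist). Let N = A − (-5)·I. Computing rank(N^1) = 2, rank(N^2) = 1, rank(N^3) = 0; the number of blocks of size ≥ j is rank(N^{j−1}) − rank(N^j), giving [2, 1, 1]. So we have 1 block(s) of size 3, 1 block(s) of size 1 → block sizes [3, 1]

Assembling the blocks gives a Jordan form
J =
  [-5,  1,  0,  0]
  [ 0, -5,  1,  0]
  [ 0,  0, -5,  0]
  [ 0,  0,  0, -5]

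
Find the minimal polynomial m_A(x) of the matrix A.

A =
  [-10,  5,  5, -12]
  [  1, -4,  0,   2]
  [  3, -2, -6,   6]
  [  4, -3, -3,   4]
x^3 + 12*x^2 + 48*x + 64

The characteristic polynomial is χ_A(x) = (x + 4)^4, so the eigenvalues are known. The minimal polynomial is
  m_A(x) = Π_λ (x − λ)^{k_λ}
where k_λ is the size of the *largest* Jordan block for λ (equivalently, the smallest k with (A − λI)^k v = 0 for every generalised eigenvector v of λ).

  λ = -4: largest Jordan block has size 3, contributing (x + 4)^3

So m_A(x) = (x + 4)^3 = x^3 + 12*x^2 + 48*x + 64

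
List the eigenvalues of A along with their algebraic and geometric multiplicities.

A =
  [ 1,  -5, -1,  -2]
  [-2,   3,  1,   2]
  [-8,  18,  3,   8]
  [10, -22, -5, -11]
λ = -1: alg = 4, geom = 2

Step 1 — factor the characteristic polynomial to read off the algebraic multiplicities:
  χ_A(x) = (x + 1)^4

Step 2 — compute geometric multiplicities via the rank-nullity identity g(λ) = n − rank(A − λI):
  rank(A − (-1)·I) = 2, so dim ker(A − (-1)·I) = n − 2 = 2

Summary:
  λ = -1: algebraic multiplicity = 4, geometric multiplicity = 2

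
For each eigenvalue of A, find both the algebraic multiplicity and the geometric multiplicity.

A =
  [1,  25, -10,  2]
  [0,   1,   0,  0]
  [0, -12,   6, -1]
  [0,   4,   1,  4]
λ = 1: alg = 2, geom = 1; λ = 5: alg = 2, geom = 1

Step 1 — factor the characteristic polynomial to read off the algebraic multiplicities:
  χ_A(x) = (x - 5)^2*(x - 1)^2

Step 2 — compute geometric multiplicities via the rank-nullity identity g(λ) = n − rank(A − λI):
  rank(A − (1)·I) = 3, so dim ker(A − (1)·I) = n − 3 = 1
  rank(A − (5)·I) = 3, so dim ker(A − (5)·I) = n − 3 = 1

Summary:
  λ = 1: algebraic multiplicity = 2, geometric multiplicity = 1
  λ = 5: algebraic multiplicity = 2, geometric multiplicity = 1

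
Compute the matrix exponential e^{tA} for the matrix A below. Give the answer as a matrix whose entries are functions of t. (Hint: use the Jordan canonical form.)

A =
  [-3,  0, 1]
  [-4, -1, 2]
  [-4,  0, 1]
e^{tA} =
  [-2*t*exp(-t) + exp(-t), 0, t*exp(-t)]
  [-4*t*exp(-t), exp(-t), 2*t*exp(-t)]
  [-4*t*exp(-t), 0, 2*t*exp(-t) + exp(-t)]

Strategy: write A = P · J · P⁻¹ where J is a Jordan canonical form, so e^{tA} = P · e^{tJ} · P⁻¹, and e^{tJ} can be computed block-by-block.

A has Jordan form
J =
  [-1,  1,  0]
  [ 0, -1,  0]
  [ 0,  0, -1]
(up to reordering of blocks).

Per-block formulas:
  For a 1×1 block at λ = -1: exp(t · [-1]) = [e^(-1t)].
  For a 2×2 Jordan block J_2(-1): exp(t · J_2(-1)) = e^(-1t)·(I + t·N), where N is the 2×2 nilpotent shift.

After assembling e^{tJ} and conjugating by P, we get:

e^{tA} =
  [-2*t*exp(-t) + exp(-t), 0, t*exp(-t)]
  [-4*t*exp(-t), exp(-t), 2*t*exp(-t)]
  [-4*t*exp(-t), 0, 2*t*exp(-t) + exp(-t)]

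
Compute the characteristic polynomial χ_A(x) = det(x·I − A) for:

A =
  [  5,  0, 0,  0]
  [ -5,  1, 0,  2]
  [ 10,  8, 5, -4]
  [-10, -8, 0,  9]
x^4 - 20*x^3 + 150*x^2 - 500*x + 625

Expanding det(x·I − A) (e.g. by cofactor expansion or by noting that A is similar to its Jordan form J, which has the same characteristic polynomial as A) gives
  χ_A(x) = x^4 - 20*x^3 + 150*x^2 - 500*x + 625
which factors as (x - 5)^4. The eigenvalues (with algebraic multiplicities) are λ = 5 with multiplicity 4.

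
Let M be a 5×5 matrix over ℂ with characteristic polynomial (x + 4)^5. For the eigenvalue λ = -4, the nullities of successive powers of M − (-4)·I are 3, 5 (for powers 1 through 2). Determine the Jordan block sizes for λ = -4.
Block sizes for λ = -4: [2, 2, 1]

From the dimensions of kernels of powers, the number of Jordan blocks of size at least j is d_j − d_{j−1} where d_j = dim ker(N^j) (with d_0 = 0). Computing the differences gives [3, 2].
The number of blocks of size exactly k is (#blocks of size ≥ k) − (#blocks of size ≥ k + 1), so the partition is: 1 block(s) of size 1, 2 block(s) of size 2.
In nonincreasing order the block sizes are [2, 2, 1].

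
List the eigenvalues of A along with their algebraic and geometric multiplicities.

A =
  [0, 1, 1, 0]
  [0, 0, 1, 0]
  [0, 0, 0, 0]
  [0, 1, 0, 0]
λ = 0: alg = 4, geom = 2

Step 1 — factor the characteristic polynomial to read off the algebraic multiplicities:
  χ_A(x) = x^4

Step 2 — compute geometric multiplicities via the rank-nullity identity g(λ) = n − rank(A − λI):
  rank(A − (0)·I) = 2, so dim ker(A − (0)·I) = n − 2 = 2

Summary:
  λ = 0: algebraic multiplicity = 4, geometric multiplicity = 2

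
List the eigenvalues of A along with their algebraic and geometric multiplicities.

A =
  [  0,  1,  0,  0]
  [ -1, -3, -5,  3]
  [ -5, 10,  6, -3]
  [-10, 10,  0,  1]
λ = 1: alg = 4, geom = 2

Step 1 — factor the characteristic polynomial to read off the algebraic multiplicities:
  χ_A(x) = (x - 1)^4

Step 2 — compute geometric multiplicities via the rank-nullity identity g(λ) = n − rank(A − λI):
  rank(A − (1)·I) = 2, so dim ker(A − (1)·I) = n − 2 = 2

Summary:
  λ = 1: algebraic multiplicity = 4, geometric multiplicity = 2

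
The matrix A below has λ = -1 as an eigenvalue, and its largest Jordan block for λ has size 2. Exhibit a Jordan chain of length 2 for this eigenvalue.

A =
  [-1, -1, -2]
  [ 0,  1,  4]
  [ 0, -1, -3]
A Jordan chain for λ = -1 of length 2:
v_1 = (-1, 2, -1)ᵀ
v_2 = (0, 1, 0)ᵀ

Let N = A − (-1)·I. We want v_2 with N^2 v_2 = 0 but N^1 v_2 ≠ 0; then v_{j-1} := N · v_j for j = 2, …, 2.

Pick v_2 = (0, 1, 0)ᵀ.
Then v_1 = N · v_2 = (-1, 2, -1)ᵀ.

Sanity check: (A − (-1)·I) v_1 = (0, 0, 0)ᵀ = 0. ✓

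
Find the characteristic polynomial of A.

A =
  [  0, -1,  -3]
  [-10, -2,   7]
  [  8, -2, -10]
x^3 + 12*x^2 + 48*x + 64

Expanding det(x·I − A) (e.g. by cofactor expansion or by noting that A is similar to its Jordan form J, which has the same characteristic polynomial as A) gives
  χ_A(x) = x^3 + 12*x^2 + 48*x + 64
which factors as (x + 4)^3. The eigenvalues (with algebraic multiplicities) are λ = -4 with multiplicity 3.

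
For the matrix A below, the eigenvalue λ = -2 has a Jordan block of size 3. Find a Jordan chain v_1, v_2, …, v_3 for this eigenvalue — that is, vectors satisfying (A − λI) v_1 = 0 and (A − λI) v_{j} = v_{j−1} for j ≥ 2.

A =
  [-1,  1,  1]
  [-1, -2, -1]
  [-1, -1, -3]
A Jordan chain for λ = -2 of length 3:
v_1 = (-1, 0, 1)ᵀ
v_2 = (1, -1, -1)ᵀ
v_3 = (1, 0, 0)ᵀ

Let N = A − (-2)·I. We want v_3 with N^3 v_3 = 0 but N^2 v_3 ≠ 0; then v_{j-1} := N · v_j for j = 3, …, 2.

Pick v_3 = (1, 0, 0)ᵀ.
Then v_2 = N · v_3 = (1, -1, -1)ᵀ.
Then v_1 = N · v_2 = (-1, 0, 1)ᵀ.

Sanity check: (A − (-2)·I) v_1 = (0, 0, 0)ᵀ = 0. ✓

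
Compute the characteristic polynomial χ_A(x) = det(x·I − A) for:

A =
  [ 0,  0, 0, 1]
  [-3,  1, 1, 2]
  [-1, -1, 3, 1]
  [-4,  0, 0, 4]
x^4 - 8*x^3 + 24*x^2 - 32*x + 16

Expanding det(x·I − A) (e.g. by cofactor expansion or by noting that A is similar to its Jordan form J, which has the same characteristic polynomial as A) gives
  χ_A(x) = x^4 - 8*x^3 + 24*x^2 - 32*x + 16
which factors as (x - 2)^4. The eigenvalues (with algebraic multiplicities) are λ = 2 with multiplicity 4.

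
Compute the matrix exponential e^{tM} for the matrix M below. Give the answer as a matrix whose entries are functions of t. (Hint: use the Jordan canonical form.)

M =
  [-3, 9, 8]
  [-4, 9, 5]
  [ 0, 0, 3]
e^{tM} =
  [-6*t*exp(3*t) + exp(3*t), 9*t*exp(3*t), -3*t^2*exp(3*t)/2 + 8*t*exp(3*t)]
  [-4*t*exp(3*t), 6*t*exp(3*t) + exp(3*t), -t^2*exp(3*t) + 5*t*exp(3*t)]
  [0, 0, exp(3*t)]

Strategy: write M = P · J · P⁻¹ where J is a Jordan canonical form, so e^{tM} = P · e^{tJ} · P⁻¹, and e^{tJ} can be computed block-by-block.

M has Jordan form
J =
  [3, 1, 0]
  [0, 3, 1]
  [0, 0, 3]
(up to reordering of blocks).

Per-block formulas:
  For a 3×3 Jordan block J_3(3): exp(t · J_3(3)) = e^(3t)·(I + t·N + (t^2/2)·N^2), where N is the 3×3 nilpotent shift.

After assembling e^{tJ} and conjugating by P, we get:

e^{tM} =
  [-6*t*exp(3*t) + exp(3*t), 9*t*exp(3*t), -3*t^2*exp(3*t)/2 + 8*t*exp(3*t)]
  [-4*t*exp(3*t), 6*t*exp(3*t) + exp(3*t), -t^2*exp(3*t) + 5*t*exp(3*t)]
  [0, 0, exp(3*t)]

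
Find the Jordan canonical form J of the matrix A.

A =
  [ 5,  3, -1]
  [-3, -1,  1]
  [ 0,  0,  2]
J_2(2) ⊕ J_1(2)

The characteristic polynomial is
  det(x·I − A) = x^3 - 6*x^2 + 12*x - 8 = (x - 2)^3

Eigenvalues and multiplicities (the geometric multiplicity of λ is n − rank(A − λI), which equals the number of Jordan blocks for λ):
  λ = 2: algebraic multiplicity = 3, geometric multiplicity = 2

Determining the block sizes for each eigenvalue:
  λ = 2: 2 blocks summing to 3 forces exactly one block of size 2 and the rest size 1 → block sizes [2, 1]

Assembling the blocks gives a Jordan form
J =
  [2, 1, 0]
  [0, 2, 0]
  [0, 0, 2]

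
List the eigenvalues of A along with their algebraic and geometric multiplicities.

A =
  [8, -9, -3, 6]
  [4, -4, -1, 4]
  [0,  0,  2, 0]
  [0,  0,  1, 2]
λ = 2: alg = 4, geom = 2

Step 1 — factor the characteristic polynomial to read off the algebraic multiplicities:
  χ_A(x) = (x - 2)^4

Step 2 — compute geometric multiplicities via the rank-nullity identity g(λ) = n − rank(A − λI):
  rank(A − (2)·I) = 2, so dim ker(A − (2)·I) = n − 2 = 2

Summary:
  λ = 2: algebraic multiplicity = 4, geometric multiplicity = 2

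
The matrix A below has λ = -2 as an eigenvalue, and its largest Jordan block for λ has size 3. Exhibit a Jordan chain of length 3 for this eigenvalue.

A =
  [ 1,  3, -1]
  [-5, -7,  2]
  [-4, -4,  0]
A Jordan chain for λ = -2 of length 3:
v_1 = (-2, 2, 0)ᵀ
v_2 = (3, -5, -4)ᵀ
v_3 = (1, 0, 0)ᵀ

Let N = A − (-2)·I. We want v_3 with N^3 v_3 = 0 but N^2 v_3 ≠ 0; then v_{j-1} := N · v_j for j = 3, …, 2.

Pick v_3 = (1, 0, 0)ᵀ.
Then v_2 = N · v_3 = (3, -5, -4)ᵀ.
Then v_1 = N · v_2 = (-2, 2, 0)ᵀ.

Sanity check: (A − (-2)·I) v_1 = (0, 0, 0)ᵀ = 0. ✓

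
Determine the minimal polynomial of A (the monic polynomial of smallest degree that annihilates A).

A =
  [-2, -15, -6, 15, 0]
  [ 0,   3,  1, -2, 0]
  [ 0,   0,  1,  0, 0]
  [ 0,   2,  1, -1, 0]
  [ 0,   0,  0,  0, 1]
x^3 - 3*x + 2

The characteristic polynomial is χ_A(x) = (x - 1)^4*(x + 2), so the eigenvalues are known. The minimal polynomial is
  m_A(x) = Π_λ (x − λ)^{k_λ}
where k_λ is the size of the *largest* Jordan block for λ (equivalently, the smallest k with (A − λI)^k v = 0 for every generalised eigenvector v of λ).

  λ = -2: largest Jordan block has size 1, contributing (x + 2)
  λ = 1: largest Jordan block has size 2, contributing (x − 1)^2

So m_A(x) = (x - 1)^2*(x + 2) = x^3 - 3*x + 2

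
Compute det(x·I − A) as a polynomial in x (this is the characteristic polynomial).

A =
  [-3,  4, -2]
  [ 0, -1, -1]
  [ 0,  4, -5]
x^3 + 9*x^2 + 27*x + 27

Expanding det(x·I − A) (e.g. by cofactor expansion or by noting that A is similar to its Jordan form J, which has the same characteristic polynomial as A) gives
  χ_A(x) = x^3 + 9*x^2 + 27*x + 27
which factors as (x + 3)^3. The eigenvalues (with algebraic multiplicities) are λ = -3 with multiplicity 3.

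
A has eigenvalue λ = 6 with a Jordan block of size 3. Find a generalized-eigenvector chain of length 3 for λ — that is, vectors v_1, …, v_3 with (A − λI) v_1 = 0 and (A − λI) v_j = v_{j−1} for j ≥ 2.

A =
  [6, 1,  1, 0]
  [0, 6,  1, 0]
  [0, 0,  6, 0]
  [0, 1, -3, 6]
A Jordan chain for λ = 6 of length 3:
v_1 = (1, 0, 0, 1)ᵀ
v_2 = (1, 1, 0, -3)ᵀ
v_3 = (0, 0, 1, 0)ᵀ

Let N = A − (6)·I. We want v_3 with N^3 v_3 = 0 but N^2 v_3 ≠ 0; then v_{j-1} := N · v_j for j = 3, …, 2.

Pick v_3 = (0, 0, 1, 0)ᵀ.
Then v_2 = N · v_3 = (1, 1, 0, -3)ᵀ.
Then v_1 = N · v_2 = (1, 0, 0, 1)ᵀ.

Sanity check: (A − (6)·I) v_1 = (0, 0, 0, 0)ᵀ = 0. ✓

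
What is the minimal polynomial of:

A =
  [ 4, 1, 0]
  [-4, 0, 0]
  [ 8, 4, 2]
x^2 - 4*x + 4

The characteristic polynomial is χ_A(x) = (x - 2)^3, so the eigenvalues are known. The minimal polynomial is
  m_A(x) = Π_λ (x − λ)^{k_λ}
where k_λ is the size of the *largest* Jordan block for λ (equivalently, the smallest k with (A − λI)^k v = 0 for every generalised eigenvector v of λ).

  λ = 2: largest Jordan block has size 2, contributing (x − 2)^2

So m_A(x) = (x - 2)^2 = x^2 - 4*x + 4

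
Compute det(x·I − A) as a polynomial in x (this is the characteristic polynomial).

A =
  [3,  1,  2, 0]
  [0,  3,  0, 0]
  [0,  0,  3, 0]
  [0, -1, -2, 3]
x^4 - 12*x^3 + 54*x^2 - 108*x + 81

Expanding det(x·I − A) (e.g. by cofactor expansion or by noting that A is similar to its Jordan form J, which has the same characteristic polynomial as A) gives
  χ_A(x) = x^4 - 12*x^3 + 54*x^2 - 108*x + 81
which factors as (x - 3)^4. The eigenvalues (with algebraic multiplicities) are λ = 3 with multiplicity 4.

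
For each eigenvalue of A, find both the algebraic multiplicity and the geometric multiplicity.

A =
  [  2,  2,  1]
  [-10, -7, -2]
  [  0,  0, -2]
λ = -3: alg = 1, geom = 1; λ = -2: alg = 2, geom = 1

Step 1 — factor the characteristic polynomial to read off the algebraic multiplicities:
  χ_A(x) = (x + 2)^2*(x + 3)

Step 2 — compute geometric multiplicities via the rank-nullity identity g(λ) = n − rank(A − λI):
  rank(A − (-3)·I) = 2, so dim ker(A − (-3)·I) = n − 2 = 1
  rank(A − (-2)·I) = 2, so dim ker(A − (-2)·I) = n − 2 = 1

Summary:
  λ = -3: algebraic multiplicity = 1, geometric multiplicity = 1
  λ = -2: algebraic multiplicity = 2, geometric multiplicity = 1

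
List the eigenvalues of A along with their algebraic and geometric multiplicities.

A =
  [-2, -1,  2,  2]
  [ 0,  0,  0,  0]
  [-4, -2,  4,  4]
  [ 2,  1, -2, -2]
λ = 0: alg = 4, geom = 3

Step 1 — factor the characteristic polynomial to read off the algebraic multiplicities:
  χ_A(x) = x^4

Step 2 — compute geometric multiplicities via the rank-nullity identity g(λ) = n − rank(A − λI):
  rank(A − (0)·I) = 1, so dim ker(A − (0)·I) = n − 1 = 3

Summary:
  λ = 0: algebraic multiplicity = 4, geometric multiplicity = 3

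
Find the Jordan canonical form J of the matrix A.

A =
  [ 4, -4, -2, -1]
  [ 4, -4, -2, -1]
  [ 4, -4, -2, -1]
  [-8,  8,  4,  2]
J_2(0) ⊕ J_1(0) ⊕ J_1(0)

The characteristic polynomial is
  det(x·I − A) = x^4

Eigenvalues and multiplicities (the geometric multiplicity of λ is n − rank(A − λI), which equals the number of Jordan blocks for λ):
  λ = 0: algebraic multiplicity = 4, geometric multiplicity = 3

Determining the block sizes for each eigenvalue:
  λ = 0: 3 blocks summing to 4 forces exactly one block of size 2 and the rest size 1 → block sizes [2, 1, 1]

Assembling the blocks gives a Jordan form
J =
  [0, 1, 0, 0]
  [0, 0, 0, 0]
  [0, 0, 0, 0]
  [0, 0, 0, 0]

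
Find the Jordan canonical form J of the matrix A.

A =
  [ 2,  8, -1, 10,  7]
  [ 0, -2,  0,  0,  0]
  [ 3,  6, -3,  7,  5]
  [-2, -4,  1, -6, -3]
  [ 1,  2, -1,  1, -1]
J_2(-2) ⊕ J_2(-2) ⊕ J_1(-2)

The characteristic polynomial is
  det(x·I − A) = x^5 + 10*x^4 + 40*x^3 + 80*x^2 + 80*x + 32 = (x + 2)^5

Eigenvalues and multiplicities (the geometric multiplicity of λ is n − rank(A − λI), which equals the number of Jordan blocks for λ):
  λ = -2: algebraic multiplicity = 5, geometric multiplicity = 3

Determining the block sizes for each eigenvalue:
  λ = -2: with am = 5 and gm = 3, the partition is not yet determined (e.g. several partitions of 5 into 3 parts exist). Let N = A − (-2)·I. Computing rank(N^1) = 2, rank(N^2) = 0; the number of blocks of size ≥ j is rank(N^{j−1}) − rank(N^j), giving [3, 2]. So we have 2 block(s) of size 2, 1 block(s) of size 1 → block sizes [2, 2, 1]

Assembling the blocks gives a Jordan form
J =
  [-2,  1,  0,  0,  0]
  [ 0, -2,  0,  0,  0]
  [ 0,  0, -2,  1,  0]
  [ 0,  0,  0, -2,  0]
  [ 0,  0,  0,  0, -2]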